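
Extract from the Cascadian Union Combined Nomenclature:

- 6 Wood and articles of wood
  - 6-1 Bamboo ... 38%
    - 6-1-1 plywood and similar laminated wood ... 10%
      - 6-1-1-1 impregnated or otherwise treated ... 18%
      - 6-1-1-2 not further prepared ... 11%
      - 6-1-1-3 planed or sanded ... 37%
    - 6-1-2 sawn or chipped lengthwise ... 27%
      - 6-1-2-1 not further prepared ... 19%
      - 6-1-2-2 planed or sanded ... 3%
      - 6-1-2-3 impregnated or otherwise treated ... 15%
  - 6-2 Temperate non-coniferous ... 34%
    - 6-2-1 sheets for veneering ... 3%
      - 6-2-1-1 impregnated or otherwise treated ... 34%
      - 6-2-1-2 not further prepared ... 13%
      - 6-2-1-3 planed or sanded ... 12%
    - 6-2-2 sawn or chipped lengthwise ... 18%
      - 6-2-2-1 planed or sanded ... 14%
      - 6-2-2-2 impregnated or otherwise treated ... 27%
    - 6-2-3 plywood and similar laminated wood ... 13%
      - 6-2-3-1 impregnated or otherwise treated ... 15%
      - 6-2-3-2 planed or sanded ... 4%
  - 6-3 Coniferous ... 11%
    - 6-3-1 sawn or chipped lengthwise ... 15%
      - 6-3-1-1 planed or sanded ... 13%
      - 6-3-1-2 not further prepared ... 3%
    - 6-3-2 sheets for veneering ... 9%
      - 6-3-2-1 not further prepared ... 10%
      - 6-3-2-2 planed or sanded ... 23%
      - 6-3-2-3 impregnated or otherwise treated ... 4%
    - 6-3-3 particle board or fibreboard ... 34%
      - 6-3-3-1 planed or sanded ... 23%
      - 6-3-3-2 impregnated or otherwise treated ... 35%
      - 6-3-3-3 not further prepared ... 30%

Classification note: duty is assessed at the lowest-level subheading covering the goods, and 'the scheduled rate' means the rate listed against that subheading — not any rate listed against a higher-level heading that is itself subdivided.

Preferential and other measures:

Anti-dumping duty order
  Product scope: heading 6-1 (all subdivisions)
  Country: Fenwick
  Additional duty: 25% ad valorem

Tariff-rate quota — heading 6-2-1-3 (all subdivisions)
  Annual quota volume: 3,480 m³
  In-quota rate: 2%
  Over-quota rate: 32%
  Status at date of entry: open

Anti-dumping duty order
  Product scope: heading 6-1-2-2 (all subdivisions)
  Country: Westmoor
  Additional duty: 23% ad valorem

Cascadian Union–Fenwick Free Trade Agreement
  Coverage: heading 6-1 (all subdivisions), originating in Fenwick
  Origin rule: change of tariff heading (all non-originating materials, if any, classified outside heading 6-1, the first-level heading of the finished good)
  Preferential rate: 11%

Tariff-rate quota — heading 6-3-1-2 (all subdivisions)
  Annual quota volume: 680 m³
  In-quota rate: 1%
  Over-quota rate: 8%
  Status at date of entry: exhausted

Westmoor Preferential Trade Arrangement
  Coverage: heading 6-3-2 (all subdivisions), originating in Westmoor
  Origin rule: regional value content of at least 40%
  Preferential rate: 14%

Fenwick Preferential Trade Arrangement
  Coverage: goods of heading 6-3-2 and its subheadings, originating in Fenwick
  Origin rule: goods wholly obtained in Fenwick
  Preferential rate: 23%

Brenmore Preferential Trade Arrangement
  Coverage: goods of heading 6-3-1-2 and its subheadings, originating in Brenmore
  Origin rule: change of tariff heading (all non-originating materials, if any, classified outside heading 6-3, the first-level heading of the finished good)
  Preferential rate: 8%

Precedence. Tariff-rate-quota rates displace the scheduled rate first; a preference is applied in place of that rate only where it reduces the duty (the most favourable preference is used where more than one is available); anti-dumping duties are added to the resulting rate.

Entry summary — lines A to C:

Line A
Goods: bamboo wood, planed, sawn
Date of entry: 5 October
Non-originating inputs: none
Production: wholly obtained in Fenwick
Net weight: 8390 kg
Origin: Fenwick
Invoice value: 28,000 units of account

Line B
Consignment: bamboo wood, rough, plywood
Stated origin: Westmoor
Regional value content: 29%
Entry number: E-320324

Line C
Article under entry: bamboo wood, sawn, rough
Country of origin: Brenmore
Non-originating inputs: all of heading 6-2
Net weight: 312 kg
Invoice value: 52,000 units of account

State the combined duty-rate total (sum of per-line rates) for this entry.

Line A: bamboo → 6-1; sawn → 6-1-2; planed → 6-1-2-2. Scheduled 3%. Fenwick agreement on 6-1: CTH met → 11% available; Fenwick agreement on 6-3-2: 6-1-2-2 not covered; preference 11% not lower than 3% → no reduction; anti-dumping (Fenwick, 6-1): +25%; total 3% + 25% = 28%. → 28%.
Line B: bamboo → 6-1; plywood → 6-1-1; rough → 6-1-1-2. Scheduled 11%. Westmoor agreement on 6-3-2: 6-1-1-2 not covered. → 11%.
Line C: bamboo → 6-1; sawn → 6-1-2; rough → 6-1-2-1. Scheduled 19%. Brenmore agreement on 6-3-1-2: 6-1-2-1 not covered. → 19%.
Sum: 28% + 11% + 19% = 58%.

58%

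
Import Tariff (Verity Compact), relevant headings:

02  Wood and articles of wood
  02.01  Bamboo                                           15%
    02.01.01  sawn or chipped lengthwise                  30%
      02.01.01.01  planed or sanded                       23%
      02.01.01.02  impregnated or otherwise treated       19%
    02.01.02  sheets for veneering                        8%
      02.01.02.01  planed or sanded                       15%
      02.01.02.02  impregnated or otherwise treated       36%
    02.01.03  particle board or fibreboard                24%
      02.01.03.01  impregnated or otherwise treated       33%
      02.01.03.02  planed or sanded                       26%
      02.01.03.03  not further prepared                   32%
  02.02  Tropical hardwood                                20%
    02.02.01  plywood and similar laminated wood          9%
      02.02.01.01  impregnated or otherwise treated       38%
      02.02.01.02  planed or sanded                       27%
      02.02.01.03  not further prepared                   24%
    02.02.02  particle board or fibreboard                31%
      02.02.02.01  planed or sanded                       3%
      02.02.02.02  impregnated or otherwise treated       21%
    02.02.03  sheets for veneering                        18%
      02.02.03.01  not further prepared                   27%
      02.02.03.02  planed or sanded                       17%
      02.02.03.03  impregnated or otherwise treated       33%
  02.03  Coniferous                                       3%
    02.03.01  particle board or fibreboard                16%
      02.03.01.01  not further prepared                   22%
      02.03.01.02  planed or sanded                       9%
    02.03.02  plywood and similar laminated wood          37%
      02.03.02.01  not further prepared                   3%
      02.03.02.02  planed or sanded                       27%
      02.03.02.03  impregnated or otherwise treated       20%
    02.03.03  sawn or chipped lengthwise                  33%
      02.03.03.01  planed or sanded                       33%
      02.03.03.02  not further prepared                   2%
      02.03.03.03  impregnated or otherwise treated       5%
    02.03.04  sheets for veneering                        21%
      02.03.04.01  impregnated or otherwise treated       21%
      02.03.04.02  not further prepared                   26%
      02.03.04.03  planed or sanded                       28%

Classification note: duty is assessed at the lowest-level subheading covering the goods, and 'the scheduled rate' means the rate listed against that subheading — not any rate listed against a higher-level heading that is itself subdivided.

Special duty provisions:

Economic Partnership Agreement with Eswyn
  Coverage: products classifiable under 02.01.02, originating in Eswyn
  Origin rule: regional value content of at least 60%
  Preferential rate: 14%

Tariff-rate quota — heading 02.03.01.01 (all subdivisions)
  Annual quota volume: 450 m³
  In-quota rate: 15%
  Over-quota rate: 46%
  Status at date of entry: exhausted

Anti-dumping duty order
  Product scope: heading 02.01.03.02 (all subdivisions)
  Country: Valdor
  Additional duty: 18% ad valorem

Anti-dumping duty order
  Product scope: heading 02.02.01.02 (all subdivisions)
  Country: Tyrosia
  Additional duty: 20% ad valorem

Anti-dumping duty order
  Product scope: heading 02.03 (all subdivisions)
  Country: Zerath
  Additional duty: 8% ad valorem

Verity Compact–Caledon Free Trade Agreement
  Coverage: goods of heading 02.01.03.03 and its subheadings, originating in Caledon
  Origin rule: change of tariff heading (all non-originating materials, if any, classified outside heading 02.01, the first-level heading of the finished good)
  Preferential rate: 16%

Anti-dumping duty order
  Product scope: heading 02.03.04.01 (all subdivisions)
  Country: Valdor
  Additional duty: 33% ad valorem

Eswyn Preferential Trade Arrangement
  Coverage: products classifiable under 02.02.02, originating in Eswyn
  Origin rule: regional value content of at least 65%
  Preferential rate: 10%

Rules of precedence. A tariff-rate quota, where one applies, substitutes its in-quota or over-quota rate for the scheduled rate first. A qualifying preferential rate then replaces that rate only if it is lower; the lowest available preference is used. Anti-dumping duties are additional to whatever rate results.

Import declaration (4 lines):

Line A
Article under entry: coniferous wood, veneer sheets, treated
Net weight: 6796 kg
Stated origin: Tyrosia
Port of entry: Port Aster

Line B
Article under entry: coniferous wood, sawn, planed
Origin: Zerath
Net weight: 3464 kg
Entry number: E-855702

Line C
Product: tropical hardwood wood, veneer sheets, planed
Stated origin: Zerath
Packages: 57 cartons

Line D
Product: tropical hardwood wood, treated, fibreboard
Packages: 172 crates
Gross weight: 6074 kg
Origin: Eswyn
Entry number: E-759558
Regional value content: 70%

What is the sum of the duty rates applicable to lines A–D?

89%

Line A: coniferous → 02.03; veneer sheets → 02.03.04; treated → 02.03.04.01. Scheduled 21%. No special measure applies. → 21%.
Line B: coniferous → 02.03; sawn → 02.03.03; planed → 02.03.03.01. Scheduled 33%. anti-dumping (Zerath, 02.03): +8%; total 33% + 8% = 41%. → 41%.
Line C: tropical hardwood → 02.02; veneer sheets → 02.02.03; planed → 02.02.03.02. Scheduled 17%. No special measure applies. → 17%.
Line D: tropical hardwood → 02.02; fibreboard → 02.02.02; treated → 02.02.02.02. Scheduled 21%. Eswyn agreement on 02.01.02: 02.02.02.02 not covered; Eswyn agreement on 02.02.02: RVC ≥ 65% → 10% available; preferential 10%. → 10%.
Sum: 21% + 41% + 17% + 10% = 89%.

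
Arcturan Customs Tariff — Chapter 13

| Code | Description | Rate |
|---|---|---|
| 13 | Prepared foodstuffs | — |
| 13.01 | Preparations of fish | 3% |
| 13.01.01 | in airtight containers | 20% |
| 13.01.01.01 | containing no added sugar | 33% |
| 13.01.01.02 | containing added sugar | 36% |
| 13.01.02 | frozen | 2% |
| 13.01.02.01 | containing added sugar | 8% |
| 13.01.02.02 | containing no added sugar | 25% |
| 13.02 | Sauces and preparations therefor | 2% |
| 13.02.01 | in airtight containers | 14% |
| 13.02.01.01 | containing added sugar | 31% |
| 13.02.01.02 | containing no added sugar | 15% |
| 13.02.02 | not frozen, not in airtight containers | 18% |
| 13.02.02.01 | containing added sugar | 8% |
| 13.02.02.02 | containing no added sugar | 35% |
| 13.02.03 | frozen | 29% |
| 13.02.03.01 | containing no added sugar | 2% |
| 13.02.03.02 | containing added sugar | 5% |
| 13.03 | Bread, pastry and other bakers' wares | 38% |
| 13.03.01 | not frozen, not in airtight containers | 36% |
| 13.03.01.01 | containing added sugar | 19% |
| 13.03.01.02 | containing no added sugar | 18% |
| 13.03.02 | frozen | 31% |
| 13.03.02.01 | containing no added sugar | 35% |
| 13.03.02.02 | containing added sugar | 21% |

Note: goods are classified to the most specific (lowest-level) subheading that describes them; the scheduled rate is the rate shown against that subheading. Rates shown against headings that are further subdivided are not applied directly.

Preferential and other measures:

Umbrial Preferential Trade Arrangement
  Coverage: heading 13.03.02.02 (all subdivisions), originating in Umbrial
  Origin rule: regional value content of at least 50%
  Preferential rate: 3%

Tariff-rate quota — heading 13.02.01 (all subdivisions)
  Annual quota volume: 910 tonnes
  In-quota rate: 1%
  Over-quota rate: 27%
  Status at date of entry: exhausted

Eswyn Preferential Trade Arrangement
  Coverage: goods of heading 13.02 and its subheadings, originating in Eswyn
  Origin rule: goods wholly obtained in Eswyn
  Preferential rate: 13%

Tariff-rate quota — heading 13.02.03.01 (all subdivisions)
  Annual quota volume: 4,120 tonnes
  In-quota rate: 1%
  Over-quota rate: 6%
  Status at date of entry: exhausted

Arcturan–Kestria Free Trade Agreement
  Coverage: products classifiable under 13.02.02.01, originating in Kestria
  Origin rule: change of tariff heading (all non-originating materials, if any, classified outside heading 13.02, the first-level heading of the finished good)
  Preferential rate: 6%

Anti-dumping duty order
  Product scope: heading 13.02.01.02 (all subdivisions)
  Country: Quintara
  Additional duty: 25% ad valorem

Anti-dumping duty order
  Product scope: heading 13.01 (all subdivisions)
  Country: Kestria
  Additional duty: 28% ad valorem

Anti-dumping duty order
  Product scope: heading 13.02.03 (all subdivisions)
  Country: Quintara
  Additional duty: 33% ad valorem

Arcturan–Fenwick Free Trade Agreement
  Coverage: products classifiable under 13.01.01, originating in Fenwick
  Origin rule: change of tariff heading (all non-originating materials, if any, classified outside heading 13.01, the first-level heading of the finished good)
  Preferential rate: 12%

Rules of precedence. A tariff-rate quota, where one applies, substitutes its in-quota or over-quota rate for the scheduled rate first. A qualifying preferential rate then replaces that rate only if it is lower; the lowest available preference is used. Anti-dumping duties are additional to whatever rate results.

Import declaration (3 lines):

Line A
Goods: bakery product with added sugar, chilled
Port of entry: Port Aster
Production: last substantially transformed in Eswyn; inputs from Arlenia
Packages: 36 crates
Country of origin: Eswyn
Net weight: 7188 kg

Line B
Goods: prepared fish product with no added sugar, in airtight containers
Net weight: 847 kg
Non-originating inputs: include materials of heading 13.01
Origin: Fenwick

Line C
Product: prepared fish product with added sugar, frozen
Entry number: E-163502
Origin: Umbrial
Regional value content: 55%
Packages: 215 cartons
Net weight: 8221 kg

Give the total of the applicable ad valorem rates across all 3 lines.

Line A: bakery product → 13.03; chilled → 13.03.01; with added sugar → 13.03.01.01. Scheduled 19%. Eswyn agreement on 13.02: 13.03.01.01 not covered. → 19%.
Line B: prepared fish product → 13.01; in airtight containers → 13.01.01; with no added sugar → 13.01.01.01. Scheduled 33%. Fenwick agreement on 13.01.01: CTH not met. → 33%.
Line C: prepared fish product → 13.01; frozen → 13.01.02; with added sugar → 13.01.02.01. Scheduled 8%. Umbrial agreement on 13.03.02.02: 13.01.02.01 not covered. → 8%.
Sum: 19% + 33% + 8% = 60%.

60%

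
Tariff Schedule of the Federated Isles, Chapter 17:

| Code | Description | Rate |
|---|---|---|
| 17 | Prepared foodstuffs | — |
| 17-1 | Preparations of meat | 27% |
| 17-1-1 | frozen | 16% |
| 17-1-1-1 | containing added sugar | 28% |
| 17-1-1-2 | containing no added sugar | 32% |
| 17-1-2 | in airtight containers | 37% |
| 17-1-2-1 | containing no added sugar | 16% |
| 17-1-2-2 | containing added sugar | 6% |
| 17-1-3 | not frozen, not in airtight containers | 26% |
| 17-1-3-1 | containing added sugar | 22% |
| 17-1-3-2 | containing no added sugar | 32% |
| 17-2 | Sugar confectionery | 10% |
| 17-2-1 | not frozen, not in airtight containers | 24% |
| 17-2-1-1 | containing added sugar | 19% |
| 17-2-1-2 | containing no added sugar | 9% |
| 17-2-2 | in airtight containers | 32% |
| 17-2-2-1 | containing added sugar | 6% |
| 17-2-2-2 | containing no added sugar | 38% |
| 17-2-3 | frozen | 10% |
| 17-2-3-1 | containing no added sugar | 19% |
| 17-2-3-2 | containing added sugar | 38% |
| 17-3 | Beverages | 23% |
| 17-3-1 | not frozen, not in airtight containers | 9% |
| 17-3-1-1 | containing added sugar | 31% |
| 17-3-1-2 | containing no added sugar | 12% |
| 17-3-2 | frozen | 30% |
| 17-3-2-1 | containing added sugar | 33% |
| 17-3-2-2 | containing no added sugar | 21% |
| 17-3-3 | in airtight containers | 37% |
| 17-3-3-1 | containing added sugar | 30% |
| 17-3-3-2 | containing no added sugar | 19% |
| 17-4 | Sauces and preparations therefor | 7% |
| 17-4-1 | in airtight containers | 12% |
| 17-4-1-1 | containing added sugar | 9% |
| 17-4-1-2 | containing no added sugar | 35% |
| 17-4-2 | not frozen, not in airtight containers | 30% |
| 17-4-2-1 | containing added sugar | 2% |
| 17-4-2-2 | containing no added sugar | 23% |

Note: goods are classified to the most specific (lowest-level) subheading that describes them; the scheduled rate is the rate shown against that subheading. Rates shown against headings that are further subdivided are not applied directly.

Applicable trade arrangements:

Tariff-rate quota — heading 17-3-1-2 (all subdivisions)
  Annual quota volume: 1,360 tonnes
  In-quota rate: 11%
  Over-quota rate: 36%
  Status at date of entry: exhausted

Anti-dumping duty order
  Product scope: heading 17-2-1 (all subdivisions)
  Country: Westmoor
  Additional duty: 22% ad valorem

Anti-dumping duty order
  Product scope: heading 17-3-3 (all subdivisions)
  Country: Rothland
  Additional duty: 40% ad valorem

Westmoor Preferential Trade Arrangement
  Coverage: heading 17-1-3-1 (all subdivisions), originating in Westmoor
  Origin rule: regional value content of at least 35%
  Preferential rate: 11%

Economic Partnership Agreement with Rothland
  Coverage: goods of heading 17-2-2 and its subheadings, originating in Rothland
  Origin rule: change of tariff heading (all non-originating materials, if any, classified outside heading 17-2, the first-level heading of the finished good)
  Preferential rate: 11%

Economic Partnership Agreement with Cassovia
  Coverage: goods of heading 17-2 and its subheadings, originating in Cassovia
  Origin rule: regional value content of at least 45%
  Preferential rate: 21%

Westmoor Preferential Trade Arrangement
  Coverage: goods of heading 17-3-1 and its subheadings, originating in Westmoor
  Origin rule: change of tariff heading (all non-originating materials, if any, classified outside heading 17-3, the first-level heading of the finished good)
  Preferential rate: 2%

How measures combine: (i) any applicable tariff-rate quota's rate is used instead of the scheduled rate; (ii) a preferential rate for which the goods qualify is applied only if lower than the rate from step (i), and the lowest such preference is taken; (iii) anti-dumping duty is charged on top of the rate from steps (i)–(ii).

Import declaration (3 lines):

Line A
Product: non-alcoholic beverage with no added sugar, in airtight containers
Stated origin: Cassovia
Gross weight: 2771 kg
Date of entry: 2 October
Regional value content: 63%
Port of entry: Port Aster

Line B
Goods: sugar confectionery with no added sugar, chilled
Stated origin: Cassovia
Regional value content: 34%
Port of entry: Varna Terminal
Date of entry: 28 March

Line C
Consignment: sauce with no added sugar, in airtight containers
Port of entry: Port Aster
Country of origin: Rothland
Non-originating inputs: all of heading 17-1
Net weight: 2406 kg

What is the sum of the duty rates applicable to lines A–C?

Line A: non-alcoholic beverage → 17-3; in airtight containers → 17-3-3; with no added sugar → 17-3-3-2. Scheduled 19%. Cassovia agreement on 17-2: 17-3-3-2 not covered. → 19%.
Line B: sugar confectionery → 17-2; chilled → 17-2-1; with no added sugar → 17-2-1-2. Scheduled 9%. Cassovia agreement on 17-2: RVC < 45%. → 9%.
Line C: sauce → 17-4; in airtight containers → 17-4-1; with no added sugar → 17-4-1-2. Scheduled 35%. Rothland agreement on 17-2-2: 17-4-1-2 not covered. → 35%.
Sum: 19% + 9% + 35% = 63%.

63%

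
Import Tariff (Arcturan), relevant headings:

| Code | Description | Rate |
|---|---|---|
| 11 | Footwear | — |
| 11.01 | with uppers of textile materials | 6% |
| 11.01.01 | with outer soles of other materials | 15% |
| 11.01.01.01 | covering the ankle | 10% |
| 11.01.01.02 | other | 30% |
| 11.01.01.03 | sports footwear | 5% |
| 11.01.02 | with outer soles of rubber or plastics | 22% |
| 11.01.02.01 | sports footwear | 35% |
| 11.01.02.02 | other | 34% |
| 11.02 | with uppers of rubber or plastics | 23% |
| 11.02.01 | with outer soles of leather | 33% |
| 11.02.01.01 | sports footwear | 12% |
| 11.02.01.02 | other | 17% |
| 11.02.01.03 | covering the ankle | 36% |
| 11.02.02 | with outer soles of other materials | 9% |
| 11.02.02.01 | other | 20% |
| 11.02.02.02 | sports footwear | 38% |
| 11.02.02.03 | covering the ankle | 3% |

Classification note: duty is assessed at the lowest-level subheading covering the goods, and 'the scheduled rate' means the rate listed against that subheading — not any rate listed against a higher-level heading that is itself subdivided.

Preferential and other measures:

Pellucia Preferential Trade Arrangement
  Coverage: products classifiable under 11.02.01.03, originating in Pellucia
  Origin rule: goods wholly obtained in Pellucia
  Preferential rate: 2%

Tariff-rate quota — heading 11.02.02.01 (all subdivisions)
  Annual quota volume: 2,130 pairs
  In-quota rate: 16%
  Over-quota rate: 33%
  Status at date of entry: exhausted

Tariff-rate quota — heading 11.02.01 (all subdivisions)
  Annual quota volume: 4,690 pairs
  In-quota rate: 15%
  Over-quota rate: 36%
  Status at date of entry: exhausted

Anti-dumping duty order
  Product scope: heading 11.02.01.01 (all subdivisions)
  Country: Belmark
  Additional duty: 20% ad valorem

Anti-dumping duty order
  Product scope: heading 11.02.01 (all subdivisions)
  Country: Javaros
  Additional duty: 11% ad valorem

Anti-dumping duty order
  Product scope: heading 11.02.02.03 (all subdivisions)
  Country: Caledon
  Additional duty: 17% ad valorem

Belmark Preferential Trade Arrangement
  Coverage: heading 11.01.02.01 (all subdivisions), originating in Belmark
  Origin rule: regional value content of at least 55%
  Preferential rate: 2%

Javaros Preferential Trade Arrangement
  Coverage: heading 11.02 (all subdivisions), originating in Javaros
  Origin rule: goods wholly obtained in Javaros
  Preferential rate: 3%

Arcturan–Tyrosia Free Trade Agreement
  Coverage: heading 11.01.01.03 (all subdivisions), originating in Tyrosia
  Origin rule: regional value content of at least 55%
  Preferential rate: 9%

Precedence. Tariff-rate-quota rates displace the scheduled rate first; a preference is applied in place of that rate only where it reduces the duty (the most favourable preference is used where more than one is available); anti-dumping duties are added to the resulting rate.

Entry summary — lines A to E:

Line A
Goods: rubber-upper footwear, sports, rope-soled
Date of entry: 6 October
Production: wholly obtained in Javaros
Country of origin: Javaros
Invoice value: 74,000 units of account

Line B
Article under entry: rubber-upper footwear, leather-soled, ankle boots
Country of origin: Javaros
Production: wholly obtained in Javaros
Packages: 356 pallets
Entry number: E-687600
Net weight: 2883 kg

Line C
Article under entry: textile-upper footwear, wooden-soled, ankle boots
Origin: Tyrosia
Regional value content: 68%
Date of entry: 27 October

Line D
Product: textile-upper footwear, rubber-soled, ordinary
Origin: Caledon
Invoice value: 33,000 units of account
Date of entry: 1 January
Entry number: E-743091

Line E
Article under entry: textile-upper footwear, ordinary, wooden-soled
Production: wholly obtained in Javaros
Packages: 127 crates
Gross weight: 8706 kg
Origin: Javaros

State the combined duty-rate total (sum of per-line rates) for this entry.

Line A: rubber-upper → 11.02; rope-soled → 11.02.02; sports → 11.02.02.02. Scheduled 38%. Javaros agreement on 11.02: wholly obtained → 3% available; preferential 3%. → 3%.
Line B: rubber-upper → 11.02; leather-soled → 11.02.01; ankle boots → 11.02.01.03. Scheduled 36%. quota on 11.02.01 exhausted → over-quota 36%; Javaros agreement on 11.02: wholly obtained → 3% available; preferential 3%; anti-dumping (Javaros, 11.02.01): +11%; total 3% + 11% = 14%. → 14%.
Line C: textile-upper → 11.01; wooden-soled → 11.01.01; ankle boots → 11.01.01.01. Scheduled 10%. Tyrosia agreement on 11.01.01.03: 11.01.01.01 not covered. → 10%.
Line D: textile-upper → 11.01; rubber-soled → 11.01.02; ordinary → 11.01.02.02. Scheduled 34%. No special measure applies. → 34%.
Line E: textile-upper → 11.01; wooden-soled → 11.01.01; ordinary → 11.01.01.02. Scheduled 30%. Javaros agreement on 11.02: 11.01.01.02 not covered. → 30%.
Sum: 3% + 14% + 10% + 34% + 30% = 91%.

91%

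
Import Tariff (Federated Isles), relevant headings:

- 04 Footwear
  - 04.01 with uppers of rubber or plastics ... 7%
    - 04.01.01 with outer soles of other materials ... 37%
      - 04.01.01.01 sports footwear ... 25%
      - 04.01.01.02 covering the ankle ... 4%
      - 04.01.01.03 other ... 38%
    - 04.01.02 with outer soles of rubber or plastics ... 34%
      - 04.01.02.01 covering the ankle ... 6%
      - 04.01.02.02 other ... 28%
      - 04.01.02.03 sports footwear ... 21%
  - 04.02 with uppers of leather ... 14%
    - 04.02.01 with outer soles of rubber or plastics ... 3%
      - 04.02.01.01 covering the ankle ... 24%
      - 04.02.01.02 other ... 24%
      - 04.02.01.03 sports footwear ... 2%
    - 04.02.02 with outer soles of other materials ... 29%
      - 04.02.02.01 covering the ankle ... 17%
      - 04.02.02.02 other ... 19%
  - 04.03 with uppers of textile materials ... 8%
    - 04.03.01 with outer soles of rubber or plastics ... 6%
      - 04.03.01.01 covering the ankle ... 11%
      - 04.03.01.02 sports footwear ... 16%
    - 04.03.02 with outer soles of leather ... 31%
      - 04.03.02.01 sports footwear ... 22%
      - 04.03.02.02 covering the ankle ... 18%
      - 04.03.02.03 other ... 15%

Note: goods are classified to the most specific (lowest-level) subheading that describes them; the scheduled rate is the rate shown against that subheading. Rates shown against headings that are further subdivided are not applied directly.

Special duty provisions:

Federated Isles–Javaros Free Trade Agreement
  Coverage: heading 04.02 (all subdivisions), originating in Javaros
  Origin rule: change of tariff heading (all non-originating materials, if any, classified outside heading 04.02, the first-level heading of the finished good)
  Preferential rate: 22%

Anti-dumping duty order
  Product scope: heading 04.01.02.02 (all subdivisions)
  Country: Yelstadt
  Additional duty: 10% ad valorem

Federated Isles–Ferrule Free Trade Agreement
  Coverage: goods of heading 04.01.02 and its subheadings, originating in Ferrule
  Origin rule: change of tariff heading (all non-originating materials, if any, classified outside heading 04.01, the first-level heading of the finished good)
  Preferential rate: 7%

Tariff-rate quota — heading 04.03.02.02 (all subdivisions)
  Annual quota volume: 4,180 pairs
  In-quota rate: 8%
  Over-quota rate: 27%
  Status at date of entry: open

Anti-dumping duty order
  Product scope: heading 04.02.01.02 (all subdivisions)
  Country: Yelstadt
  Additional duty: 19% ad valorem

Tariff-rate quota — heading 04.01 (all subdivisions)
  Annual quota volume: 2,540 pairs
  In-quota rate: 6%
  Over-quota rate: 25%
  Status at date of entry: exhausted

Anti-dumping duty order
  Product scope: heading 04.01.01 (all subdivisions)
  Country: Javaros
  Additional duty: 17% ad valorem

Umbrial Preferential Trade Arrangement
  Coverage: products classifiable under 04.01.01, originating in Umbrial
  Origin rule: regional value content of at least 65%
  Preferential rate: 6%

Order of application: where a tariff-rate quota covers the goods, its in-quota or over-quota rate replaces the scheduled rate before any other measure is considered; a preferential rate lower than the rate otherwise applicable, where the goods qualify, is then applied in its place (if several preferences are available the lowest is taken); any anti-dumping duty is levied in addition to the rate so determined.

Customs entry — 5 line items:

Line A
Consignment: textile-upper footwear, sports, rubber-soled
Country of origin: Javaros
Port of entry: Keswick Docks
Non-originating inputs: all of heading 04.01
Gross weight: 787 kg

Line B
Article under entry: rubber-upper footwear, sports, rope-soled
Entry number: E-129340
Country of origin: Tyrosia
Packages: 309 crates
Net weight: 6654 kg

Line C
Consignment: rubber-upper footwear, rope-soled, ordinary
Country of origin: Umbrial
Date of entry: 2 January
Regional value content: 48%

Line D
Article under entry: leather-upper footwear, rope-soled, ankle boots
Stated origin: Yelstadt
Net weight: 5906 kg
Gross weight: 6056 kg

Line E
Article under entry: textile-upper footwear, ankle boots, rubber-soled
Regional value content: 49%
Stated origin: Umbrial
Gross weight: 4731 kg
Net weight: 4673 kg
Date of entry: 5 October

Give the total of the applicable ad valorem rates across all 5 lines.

94%

Line A: textile-upper → 04.03; rubber-soled → 04.03.01; sports → 04.03.01.02. Scheduled 16%. Javaros agreement on 04.02: 04.03.01.02 not covered. → 16%.
Line B: rubber-upper → 04.01; rope-soled → 04.01.01; sports → 04.01.01.01. Scheduled 25%. quota on 04.01 exhausted → over-quota 25%. → 25%.
Line C: rubber-upper → 04.01; rope-soled → 04.01.01; ordinary → 04.01.01.03. Scheduled 38%. quota on 04.01 exhausted → over-quota 25%; Umbrial agreement on 04.01.01: RVC < 65%. → 25%.
Line D: leather-upper → 04.02; rope-soled → 04.02.02; ankle boots → 04.02.02.01. Scheduled 17%. No special measure applies. → 17%.
Line E: textile-upper → 04.03; rubber-soled → 04.03.01; ankle boots → 04.03.01.01. Scheduled 11%. Umbrial agreement on 04.01.01: 04.03.01.01 not covered. → 11%.
Sum: 16% + 25% + 25% + 17% + 11% = 94%.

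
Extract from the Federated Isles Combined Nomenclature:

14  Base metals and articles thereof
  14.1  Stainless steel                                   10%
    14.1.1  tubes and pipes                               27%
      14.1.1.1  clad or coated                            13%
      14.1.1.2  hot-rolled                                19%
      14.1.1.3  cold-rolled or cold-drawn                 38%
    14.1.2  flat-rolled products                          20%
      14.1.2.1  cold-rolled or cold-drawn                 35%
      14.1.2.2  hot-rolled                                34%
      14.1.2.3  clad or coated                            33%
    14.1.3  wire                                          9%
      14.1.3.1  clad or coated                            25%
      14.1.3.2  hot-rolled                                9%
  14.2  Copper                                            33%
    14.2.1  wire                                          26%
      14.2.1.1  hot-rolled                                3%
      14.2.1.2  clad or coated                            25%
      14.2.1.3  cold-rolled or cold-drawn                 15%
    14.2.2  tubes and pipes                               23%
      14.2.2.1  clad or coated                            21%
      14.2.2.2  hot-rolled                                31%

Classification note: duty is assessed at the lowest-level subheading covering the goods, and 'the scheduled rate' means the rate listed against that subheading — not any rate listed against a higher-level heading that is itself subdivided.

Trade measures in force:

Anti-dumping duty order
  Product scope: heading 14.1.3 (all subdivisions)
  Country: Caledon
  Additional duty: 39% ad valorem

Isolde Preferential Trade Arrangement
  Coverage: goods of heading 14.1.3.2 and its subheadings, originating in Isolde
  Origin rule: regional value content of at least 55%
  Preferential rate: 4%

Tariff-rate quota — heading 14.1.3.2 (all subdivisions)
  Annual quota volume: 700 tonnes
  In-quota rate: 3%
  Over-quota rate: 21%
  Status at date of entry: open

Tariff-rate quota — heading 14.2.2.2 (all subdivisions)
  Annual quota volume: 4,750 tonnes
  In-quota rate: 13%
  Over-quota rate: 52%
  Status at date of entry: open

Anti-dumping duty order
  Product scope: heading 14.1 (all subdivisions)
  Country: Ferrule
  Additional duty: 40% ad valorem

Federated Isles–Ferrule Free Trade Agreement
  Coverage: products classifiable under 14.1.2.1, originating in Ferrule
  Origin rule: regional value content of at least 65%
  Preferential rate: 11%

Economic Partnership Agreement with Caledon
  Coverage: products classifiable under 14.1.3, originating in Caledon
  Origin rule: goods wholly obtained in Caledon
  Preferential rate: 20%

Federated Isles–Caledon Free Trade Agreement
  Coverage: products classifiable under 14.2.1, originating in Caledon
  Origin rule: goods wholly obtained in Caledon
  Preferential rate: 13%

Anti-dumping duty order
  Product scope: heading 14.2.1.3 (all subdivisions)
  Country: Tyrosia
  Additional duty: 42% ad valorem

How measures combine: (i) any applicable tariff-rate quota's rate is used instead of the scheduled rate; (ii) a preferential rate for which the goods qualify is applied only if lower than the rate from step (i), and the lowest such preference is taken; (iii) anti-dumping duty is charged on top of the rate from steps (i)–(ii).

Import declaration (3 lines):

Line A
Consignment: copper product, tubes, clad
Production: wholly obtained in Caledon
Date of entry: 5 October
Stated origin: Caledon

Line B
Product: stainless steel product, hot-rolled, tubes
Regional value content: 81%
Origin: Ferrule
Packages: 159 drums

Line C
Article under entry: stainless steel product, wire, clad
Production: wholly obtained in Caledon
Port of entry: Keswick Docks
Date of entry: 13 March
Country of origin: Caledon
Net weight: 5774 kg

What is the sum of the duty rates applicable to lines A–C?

Line A: copper → 14.2; tubes → 14.2.2; clad → 14.2.2.1. Scheduled 21%. Caledon agreement on 14.1.3: 14.2.2.1 not covered; Caledon agreement on 14.2.1: 14.2.2.1 not covered. → 21%.
Line B: stainless steel → 14.1; tubes → 14.1.1; hot-rolled → 14.1.1.2. Scheduled 19%. Ferrule agreement on 14.1.2.1: 14.1.1.2 not covered; anti-dumping (Ferrule, 14.1): +40%; total 19% + 40% = 59%. → 59%.
Line C: stainless steel → 14.1; wire → 14.1.3; clad → 14.1.3.1. Scheduled 25%. Caledon agreement on 14.1.3: wholly obtained → 20% available; Caledon agreement on 14.2.1: 14.1.3.1 not covered; preferential 20%; anti-dumping (Caledon, 14.1.3): +39%; total 20% + 39% = 59%. → 59%.
Sum: 21% + 59% + 59% = 139%.

139%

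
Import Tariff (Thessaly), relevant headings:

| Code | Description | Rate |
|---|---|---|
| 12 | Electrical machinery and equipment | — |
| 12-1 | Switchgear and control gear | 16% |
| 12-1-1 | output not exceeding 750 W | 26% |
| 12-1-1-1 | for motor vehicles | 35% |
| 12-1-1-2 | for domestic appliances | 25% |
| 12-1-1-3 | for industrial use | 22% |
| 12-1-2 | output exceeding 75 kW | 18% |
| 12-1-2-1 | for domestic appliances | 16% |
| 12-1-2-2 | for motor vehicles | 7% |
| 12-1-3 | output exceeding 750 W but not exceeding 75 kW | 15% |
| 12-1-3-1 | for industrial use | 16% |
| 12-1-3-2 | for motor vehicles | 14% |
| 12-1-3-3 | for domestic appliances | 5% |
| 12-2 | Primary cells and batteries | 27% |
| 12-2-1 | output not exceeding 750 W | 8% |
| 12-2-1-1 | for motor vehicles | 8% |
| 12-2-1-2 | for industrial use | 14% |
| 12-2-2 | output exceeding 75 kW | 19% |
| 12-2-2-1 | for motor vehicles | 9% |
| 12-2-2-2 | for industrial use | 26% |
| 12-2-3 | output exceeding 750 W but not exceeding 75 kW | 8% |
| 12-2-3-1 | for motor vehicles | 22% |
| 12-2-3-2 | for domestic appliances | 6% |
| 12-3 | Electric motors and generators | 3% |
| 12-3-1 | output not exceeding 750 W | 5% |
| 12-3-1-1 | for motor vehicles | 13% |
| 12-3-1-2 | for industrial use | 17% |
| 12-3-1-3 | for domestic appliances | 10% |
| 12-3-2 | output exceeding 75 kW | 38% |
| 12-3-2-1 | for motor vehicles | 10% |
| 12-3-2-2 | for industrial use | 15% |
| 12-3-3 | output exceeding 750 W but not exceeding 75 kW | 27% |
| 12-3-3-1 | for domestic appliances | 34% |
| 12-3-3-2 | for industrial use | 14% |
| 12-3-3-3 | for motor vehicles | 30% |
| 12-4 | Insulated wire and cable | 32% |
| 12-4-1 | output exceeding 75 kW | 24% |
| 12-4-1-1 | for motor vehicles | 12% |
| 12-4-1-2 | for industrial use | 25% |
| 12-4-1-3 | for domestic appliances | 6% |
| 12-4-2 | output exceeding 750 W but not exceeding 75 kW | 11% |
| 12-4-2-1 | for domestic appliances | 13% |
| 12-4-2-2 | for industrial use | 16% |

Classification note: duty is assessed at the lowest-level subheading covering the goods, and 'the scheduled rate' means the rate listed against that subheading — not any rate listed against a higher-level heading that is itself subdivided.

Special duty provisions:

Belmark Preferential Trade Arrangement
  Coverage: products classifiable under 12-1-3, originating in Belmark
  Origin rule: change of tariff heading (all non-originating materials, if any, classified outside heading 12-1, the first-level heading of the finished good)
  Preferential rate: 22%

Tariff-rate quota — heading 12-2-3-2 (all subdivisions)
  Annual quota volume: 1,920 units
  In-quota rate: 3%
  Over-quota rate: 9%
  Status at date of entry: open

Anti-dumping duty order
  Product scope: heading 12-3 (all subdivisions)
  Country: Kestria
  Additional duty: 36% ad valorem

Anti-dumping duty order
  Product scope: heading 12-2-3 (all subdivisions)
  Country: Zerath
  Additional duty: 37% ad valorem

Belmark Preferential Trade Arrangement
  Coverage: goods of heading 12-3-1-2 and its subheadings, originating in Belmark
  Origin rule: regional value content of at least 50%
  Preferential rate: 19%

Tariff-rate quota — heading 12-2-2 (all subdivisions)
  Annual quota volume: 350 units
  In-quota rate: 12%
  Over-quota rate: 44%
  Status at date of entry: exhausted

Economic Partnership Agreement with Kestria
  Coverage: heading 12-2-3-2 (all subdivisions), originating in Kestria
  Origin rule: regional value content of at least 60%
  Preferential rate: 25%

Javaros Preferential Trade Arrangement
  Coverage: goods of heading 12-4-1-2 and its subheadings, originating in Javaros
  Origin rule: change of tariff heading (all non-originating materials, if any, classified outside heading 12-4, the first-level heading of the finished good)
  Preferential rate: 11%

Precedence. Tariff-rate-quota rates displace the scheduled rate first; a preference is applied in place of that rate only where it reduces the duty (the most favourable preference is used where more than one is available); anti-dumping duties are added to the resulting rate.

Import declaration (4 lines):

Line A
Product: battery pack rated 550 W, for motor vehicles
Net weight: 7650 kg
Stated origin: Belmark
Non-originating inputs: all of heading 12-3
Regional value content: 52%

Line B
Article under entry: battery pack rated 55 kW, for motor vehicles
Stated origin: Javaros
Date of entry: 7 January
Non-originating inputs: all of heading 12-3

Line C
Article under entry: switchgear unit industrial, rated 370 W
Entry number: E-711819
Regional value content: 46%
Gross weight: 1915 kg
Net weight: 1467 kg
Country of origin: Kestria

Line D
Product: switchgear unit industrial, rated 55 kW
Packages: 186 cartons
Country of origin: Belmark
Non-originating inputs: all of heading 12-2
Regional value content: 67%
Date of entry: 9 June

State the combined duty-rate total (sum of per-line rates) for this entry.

68%

Line A: battery pack → 12-2; rated 550 W → 12-2-1; for motor vehicles → 12-2-1-1. Scheduled 8%. Belmark agreement on 12-1-3: 12-2-1-1 not covered; Belmark agreement on 12-3-1-2: 12-2-1-1 not covered. → 8%.
Line B: battery pack → 12-2; rated 55 kW → 12-2-3; for motor vehicles → 12-2-3-1. Scheduled 22%. Javaros agreement on 12-4-1-2: 12-2-3-1 not covered. → 22%.
Line C: switchgear unit → 12-1; rated 370 W → 12-1-1; industrial → 12-1-1-3. Scheduled 22%. Kestria agreement on 12-2-3-2: 12-1-1-3 not covered. → 22%.
Line D: switchgear unit → 12-1; rated 55 kW → 12-1-3; industrial → 12-1-3-1. Scheduled 16%. Belmark agreement on 12-1-3: CTH met → 22% available; Belmark agreement on 12-3-1-2: 12-1-3-1 not covered; preference 22% not lower than 16% → no reduction. → 16%.
Sum: 8% + 22% + 22% + 16% = 68%.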